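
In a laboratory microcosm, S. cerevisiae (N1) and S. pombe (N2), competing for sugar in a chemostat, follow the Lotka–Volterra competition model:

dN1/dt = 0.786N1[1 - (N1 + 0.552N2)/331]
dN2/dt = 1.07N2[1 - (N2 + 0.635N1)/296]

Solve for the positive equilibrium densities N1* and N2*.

Setting both brackets to zero gives the nullclines N1 + 0.552N2 = 331 and 0.635N1 + N2 = 296.
Substituting N2 = 296 - 0.635N1 into the first: N1(1 - 0.552·0.635) = 331 - 0.552·296.
So N1* = 168/0.649 = 258, and then N2* = 296 - 0.635·258 = 132.

N1* ≈ 258, N2* ≈ 132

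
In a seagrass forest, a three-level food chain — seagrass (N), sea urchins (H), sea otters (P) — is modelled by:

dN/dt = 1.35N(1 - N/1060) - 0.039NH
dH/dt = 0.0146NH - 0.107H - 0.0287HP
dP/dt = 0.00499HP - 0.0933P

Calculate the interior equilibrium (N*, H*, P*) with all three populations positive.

N* ≈ 487, H* ≈ 18.7, P* ≈ 244

From dP/dt = 0: 0.00499H* = 0.0933, so H* = 18.7.
From dN/dt = 0: 1.35(1 - N*/1060) = 0.039·18.7, giving N* = 1060·(1 - 0.54) = 487.
From dH/dt = 0: 0.0146·487 - 0.107 = 0.0287P*, so P* = 7.01/0.0287 = 244.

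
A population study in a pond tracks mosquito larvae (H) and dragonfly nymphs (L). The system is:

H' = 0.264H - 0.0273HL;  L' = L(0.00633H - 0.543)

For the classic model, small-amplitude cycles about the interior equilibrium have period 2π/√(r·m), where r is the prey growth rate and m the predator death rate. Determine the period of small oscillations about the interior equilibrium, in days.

T ≈ 16.6 days

Here r = 0.264 and m = 0.543, so r·m = 0.143.
ω = √0.143 = 0.379 per day, hence T = 2π/ω ≈ 16.6 days.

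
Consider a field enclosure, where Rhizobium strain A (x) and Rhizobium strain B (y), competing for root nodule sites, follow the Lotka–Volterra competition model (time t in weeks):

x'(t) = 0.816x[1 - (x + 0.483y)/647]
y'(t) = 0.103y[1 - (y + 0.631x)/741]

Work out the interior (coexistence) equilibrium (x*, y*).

x* ≈ 416, y* ≈ 479

Setting both brackets to zero gives the nullclines x + 0.483y = 647 and 0.631x + y = 741.
Substituting y = 741 - 0.631x into the first: x(1 - 0.483·0.631) = 647 - 0.483·741.
So x* = 289/0.695 = 416, and then y* = 741 - 0.631·416 = 479.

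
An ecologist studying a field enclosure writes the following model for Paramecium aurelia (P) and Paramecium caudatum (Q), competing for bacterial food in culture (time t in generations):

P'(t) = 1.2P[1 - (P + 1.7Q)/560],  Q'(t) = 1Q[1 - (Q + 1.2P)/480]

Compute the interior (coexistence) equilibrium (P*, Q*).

Setting both brackets to zero gives the nullclines P + 1.7Q = 560 and 1.2P + Q = 480.
Substituting Q = 480 - 1.2P into the first: P(1 - 1.7·1.2) = 560 - 1.7·480.
So P* = -256/-1.04 = 246, and then Q* = 480 - 1.2·246 = 185.

P* ≈ 246, Q* ≈ 185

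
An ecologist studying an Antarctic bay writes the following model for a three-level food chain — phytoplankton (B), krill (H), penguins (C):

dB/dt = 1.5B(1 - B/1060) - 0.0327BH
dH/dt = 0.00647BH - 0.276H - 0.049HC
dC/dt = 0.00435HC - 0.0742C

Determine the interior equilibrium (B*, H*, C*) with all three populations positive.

From dC/dt = 0: 0.00435H* = 0.0742, so H* = 17.1.
From dB/dt = 0: 1.5(1 - B*/1060) = 0.0327·17.1, giving B* = 1060·(1 - 0.372) = 666.
From dH/dt = 0: 0.00647·666 - 0.276 = 0.049C*, so C* = 4.03/0.049 = 82.3.

B* ≈ 666, H* ≈ 17.1, C* ≈ 82.3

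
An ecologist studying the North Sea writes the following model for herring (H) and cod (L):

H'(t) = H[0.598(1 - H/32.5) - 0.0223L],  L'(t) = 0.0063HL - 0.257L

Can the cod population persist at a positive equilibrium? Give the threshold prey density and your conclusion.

Threshold H = 40.8; K < 40.8, so no, the predator goes extinct.

The predator equation gives dL/dt > 0 only when H > 0.257/0.0063 = 40.8.
Without the predator, H → K = 32.5. Since 32.5 < 40.8, the predator cannot invade.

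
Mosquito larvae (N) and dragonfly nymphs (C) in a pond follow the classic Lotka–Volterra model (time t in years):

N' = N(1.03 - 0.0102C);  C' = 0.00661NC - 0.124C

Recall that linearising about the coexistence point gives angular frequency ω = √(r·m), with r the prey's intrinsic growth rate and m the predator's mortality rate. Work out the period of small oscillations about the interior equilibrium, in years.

T ≈ 17.6 years

Here r = 1.03 and m = 0.124, so r·m = 0.128.
ω = √0.128 = 0.357 per year, hence T = 2π/ω ≈ 17.6 years.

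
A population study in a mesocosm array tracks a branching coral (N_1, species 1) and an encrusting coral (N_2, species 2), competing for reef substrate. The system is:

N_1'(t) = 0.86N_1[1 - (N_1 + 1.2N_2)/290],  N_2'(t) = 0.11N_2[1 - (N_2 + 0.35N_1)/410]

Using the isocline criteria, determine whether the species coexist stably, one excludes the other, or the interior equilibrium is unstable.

species 2 excludes species 1

Compare the nullcline intercepts: K1/α12 = 290/1.2 = 242 < K2 = 410; K2/α21 = 410/0.35 = 1170 > K1 = 290.
Since the inequalities point opposite ways, species 2 can invade but species 1 cannot.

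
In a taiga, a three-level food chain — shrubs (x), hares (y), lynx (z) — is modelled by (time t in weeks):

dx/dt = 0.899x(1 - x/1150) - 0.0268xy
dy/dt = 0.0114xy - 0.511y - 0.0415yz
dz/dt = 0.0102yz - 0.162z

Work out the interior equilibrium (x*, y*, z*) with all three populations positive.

x* ≈ 606, y* ≈ 15.9, z* ≈ 154

From dz/dt = 0: 0.0102y* = 0.162, so y* = 15.9.
From dx/dt = 0: 0.899(1 - x*/1150) = 0.0268·15.9, giving x* = 1150·(1 - 0.473) = 606.
From dy/dt = 0: 0.0114·606 - 0.511 = 0.0415z*, so z* = 6.39/0.0415 = 154.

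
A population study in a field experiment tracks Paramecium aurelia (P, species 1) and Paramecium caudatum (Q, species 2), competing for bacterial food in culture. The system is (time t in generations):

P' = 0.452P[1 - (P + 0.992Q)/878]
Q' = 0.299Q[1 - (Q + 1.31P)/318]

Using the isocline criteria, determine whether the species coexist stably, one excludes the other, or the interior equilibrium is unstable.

species 1 excludes species 2

Compare the nullcline intercepts: K1/α12 = 878/0.992 = 885 > K2 = 318; K2/α21 = 318/1.31 = 243 < K1 = 878.
Since the inequalities point opposite ways, species 1 can invade but species 2 cannot.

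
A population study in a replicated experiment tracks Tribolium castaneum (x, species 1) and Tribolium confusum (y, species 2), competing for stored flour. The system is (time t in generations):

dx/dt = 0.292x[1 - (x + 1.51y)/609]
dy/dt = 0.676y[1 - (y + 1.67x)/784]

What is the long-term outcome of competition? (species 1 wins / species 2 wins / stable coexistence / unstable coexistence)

unstable coexistence (outcome depends on initial conditions)

Compare the nullcline intercepts: K1/α12 = 609/1.51 = 403 < K2 = 784; K2/α21 = 784/1.67 = 469 < K1 = 609.
Since both are reversed, neither can invade when rare; the interior point is a saddle.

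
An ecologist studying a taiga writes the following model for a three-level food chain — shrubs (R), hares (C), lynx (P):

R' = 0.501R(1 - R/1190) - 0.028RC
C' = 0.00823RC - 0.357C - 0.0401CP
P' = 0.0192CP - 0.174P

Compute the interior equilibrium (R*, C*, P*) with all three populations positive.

From dP/dt = 0: 0.0192C* = 0.174, so C* = 9.06.
From dR/dt = 0: 0.501(1 - R*/1190) = 0.028·9.06, giving R* = 1190·(1 - 0.506) = 587.
From dC/dt = 0: 0.00823·587 - 0.357 = 0.0401P*, so P* = 4.48/0.0401 = 112.

R* ≈ 587, C* ≈ 9.06, P* ≈ 112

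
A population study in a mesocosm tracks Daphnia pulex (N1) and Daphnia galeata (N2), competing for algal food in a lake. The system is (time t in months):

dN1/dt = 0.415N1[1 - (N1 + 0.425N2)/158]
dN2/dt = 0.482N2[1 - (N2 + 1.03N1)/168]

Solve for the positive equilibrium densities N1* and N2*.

Setting both brackets to zero gives the nullclines N1 + 0.425N2 = 158 and 1.03N1 + N2 = 168.
Substituting N2 = 168 - 1.03N1 into the first: N1(1 - 0.425·1.03) = 158 - 0.425·168.
So N1* = 86.6/0.562 = 154, and then N2* = 168 - 1.03·154 = 9.36.

N1* ≈ 154, N2* ≈ 9.36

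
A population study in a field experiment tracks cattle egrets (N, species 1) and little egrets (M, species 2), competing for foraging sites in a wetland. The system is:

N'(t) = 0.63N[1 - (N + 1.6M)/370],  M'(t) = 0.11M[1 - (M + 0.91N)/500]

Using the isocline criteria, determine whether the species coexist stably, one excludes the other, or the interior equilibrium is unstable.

Compare the nullcline intercepts: K1/α12 = 370/1.6 = 231 < K2 = 500; K2/α21 = 500/0.91 = 549 > K1 = 370.
Since the inequalities point opposite ways, species 2 can invade but species 1 cannot.

species 2 excludes species 1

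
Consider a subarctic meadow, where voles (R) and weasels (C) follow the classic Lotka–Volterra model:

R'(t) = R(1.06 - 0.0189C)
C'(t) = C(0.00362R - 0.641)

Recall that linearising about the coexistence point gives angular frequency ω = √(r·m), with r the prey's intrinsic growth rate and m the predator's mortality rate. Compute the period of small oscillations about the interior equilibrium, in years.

Here r = 1.06 and m = 0.641, so r·m = 0.679.
ω = √0.679 = 0.824 per year, hence T = 2π/ω ≈ 7.62 years.

T ≈ 7.62 years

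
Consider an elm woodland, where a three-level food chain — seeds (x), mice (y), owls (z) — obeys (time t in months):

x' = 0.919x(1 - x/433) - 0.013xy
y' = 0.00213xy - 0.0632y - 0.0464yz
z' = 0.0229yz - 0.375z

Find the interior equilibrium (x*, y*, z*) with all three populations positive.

From dz/dt = 0: 0.0229y* = 0.375, so y* = 16.4.
From dx/dt = 0: 0.919(1 - x*/433) = 0.013·16.4, giving x* = 433·(1 - 0.232) = 333.
From dy/dt = 0: 0.00213·333 - 0.0632 = 0.0464z*, so z* = 0.645/0.0464 = 13.9.

x* ≈ 333, y* ≈ 16.4, z* ≈ 13.9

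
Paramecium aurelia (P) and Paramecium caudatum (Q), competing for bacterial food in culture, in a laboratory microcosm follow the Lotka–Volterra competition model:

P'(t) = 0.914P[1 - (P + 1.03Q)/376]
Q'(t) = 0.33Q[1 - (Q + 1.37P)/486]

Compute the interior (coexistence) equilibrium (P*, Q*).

Setting both brackets to zero gives the nullclines P + 1.03Q = 376 and 1.37P + Q = 486.
Substituting Q = 486 - 1.37P into the first: P(1 - 1.03·1.37) = 376 - 1.03·486.
So P* = -125/-0.411 = 303, and then Q* = 486 - 1.37·303 = 70.8.

P* ≈ 303, Q* ≈ 70.8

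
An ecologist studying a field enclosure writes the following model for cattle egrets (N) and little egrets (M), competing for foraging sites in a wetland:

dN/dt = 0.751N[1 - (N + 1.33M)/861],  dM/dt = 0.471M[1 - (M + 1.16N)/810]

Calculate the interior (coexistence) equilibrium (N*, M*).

Setting both brackets to zero gives the nullclines N + 1.33M = 861 and 1.16N + M = 810.
Substituting M = 810 - 1.16N into the first: N(1 - 1.33·1.16) = 861 - 1.33·810.
So N* = -216/-0.543 = 398, and then M* = 810 - 1.16·398 = 348.

N* ≈ 398, M* ≈ 348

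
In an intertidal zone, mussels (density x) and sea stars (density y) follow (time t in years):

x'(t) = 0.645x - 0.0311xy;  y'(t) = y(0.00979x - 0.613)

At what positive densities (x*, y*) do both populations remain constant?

Set dy/dt = 0 with y > 0: 0.00979x - 0.613 = 0, so x* = 0.613/0.00979 = 62.6.
Set dx/dt = 0 with x > 0: 0.645 - 0.0311y = 0, so y* = 0.645/0.0311 = 20.7.

x* ≈ 62.6, y* ≈ 20.7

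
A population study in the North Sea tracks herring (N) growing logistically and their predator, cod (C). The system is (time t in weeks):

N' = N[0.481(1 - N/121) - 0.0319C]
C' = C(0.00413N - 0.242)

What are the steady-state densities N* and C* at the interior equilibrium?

From dC/dt = 0 with C > 0: 0.00413N* = 0.242, so N* = 58.6.
Substitute into dN/dt = 0: 0.481(1 - 58.6/121) = 0.0319C*.
The bracket is 0.516, giving C* = 0.248/0.0319 = 7.78.

N* ≈ 58.6, C* ≈ 7.78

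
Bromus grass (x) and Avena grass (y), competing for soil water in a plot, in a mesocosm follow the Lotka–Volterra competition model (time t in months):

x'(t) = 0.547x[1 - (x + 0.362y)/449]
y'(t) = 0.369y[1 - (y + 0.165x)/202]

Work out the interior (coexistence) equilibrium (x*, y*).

x* ≈ 400, y* ≈ 136

Setting both brackets to zero gives the nullclines x + 0.362y = 449 and 0.165x + y = 202.
Substituting y = 202 - 0.165x into the first: x(1 - 0.362·0.165) = 449 - 0.362·202.
So x* = 376/0.94 = 400, and then y* = 202 - 0.165·400 = 136.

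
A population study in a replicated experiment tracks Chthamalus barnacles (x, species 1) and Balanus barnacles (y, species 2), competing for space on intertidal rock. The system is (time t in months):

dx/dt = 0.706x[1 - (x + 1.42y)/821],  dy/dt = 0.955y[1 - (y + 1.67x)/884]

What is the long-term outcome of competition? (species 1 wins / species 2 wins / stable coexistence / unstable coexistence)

unstable coexistence (outcome depends on initial conditions)

Compare the nullcline intercepts: K1/α12 = 821/1.42 = 578 < K2 = 884; K2/α21 = 884/1.67 = 529 < K1 = 821.
Since both are reversed, neither can invade when rare; the interior point is a saddle.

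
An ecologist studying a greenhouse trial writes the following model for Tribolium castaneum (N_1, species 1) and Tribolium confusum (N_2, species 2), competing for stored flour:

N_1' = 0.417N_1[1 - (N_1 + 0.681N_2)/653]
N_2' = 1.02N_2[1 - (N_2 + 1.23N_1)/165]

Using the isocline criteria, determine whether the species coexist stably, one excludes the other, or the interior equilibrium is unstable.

species 1 excludes species 2

Compare the nullcline intercepts: K1/α12 = 653/0.681 = 959 > K2 = 165; K2/α21 = 165/1.23 = 134 < K1 = 653.
Since the inequalities point opposite ways, species 1 can invade but species 2 cannot.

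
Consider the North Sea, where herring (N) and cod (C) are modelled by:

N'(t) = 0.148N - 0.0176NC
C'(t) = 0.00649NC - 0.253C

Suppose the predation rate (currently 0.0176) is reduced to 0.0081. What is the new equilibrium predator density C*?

At the interior fixed point, setting dN/dt = 0 with N > 0 fixes C* = (prey growth rate)/(NC coefficient) — independent of the other coefficients.
With the change, C* = 0.148/0.0081 = 18.3; it rises from 8.41.

C* ≈ 18.3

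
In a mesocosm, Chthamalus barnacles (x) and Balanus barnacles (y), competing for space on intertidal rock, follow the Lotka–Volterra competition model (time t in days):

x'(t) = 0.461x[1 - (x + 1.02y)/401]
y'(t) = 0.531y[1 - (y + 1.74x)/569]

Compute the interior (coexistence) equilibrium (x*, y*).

x* ≈ 232, y* ≈ 166

Setting both brackets to zero gives the nullclines x + 1.02y = 401 and 1.74x + y = 569.
Substituting y = 569 - 1.74x into the first: x(1 - 1.02·1.74) = 401 - 1.02·569.
So x* = -179/-0.775 = 232, and then y* = 569 - 1.74·232 = 166.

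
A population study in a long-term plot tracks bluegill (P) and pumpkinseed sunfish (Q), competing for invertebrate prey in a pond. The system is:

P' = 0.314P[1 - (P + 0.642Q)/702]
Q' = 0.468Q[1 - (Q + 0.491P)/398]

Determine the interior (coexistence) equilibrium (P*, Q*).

Setting both brackets to zero gives the nullclines P + 0.642Q = 702 and 0.491P + Q = 398.
Substituting Q = 398 - 0.491P into the first: P(1 - 0.642·0.491) = 702 - 0.642·398.
So P* = 446/0.685 = 652, and then Q* = 398 - 0.491·652 = 77.9.

P* ≈ 652, Q* ≈ 77.9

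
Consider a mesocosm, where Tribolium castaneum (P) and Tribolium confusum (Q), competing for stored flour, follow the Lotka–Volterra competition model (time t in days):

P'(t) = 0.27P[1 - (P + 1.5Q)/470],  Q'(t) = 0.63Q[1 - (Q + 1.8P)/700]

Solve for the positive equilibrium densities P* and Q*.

P* ≈ 341, Q* ≈ 85.9

Setting both brackets to zero gives the nullclines P + 1.5Q = 470 and 1.8P + Q = 700.
Substituting Q = 700 - 1.8P into the first: P(1 - 1.5·1.8) = 470 - 1.5·700.
So P* = -580/-1.7 = 341, and then Q* = 700 - 1.8·341 = 85.9.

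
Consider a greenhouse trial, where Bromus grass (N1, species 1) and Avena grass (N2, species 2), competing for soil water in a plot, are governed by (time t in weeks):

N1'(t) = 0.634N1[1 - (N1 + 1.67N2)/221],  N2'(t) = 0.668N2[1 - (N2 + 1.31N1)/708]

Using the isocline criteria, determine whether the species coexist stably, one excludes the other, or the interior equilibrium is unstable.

species 2 excludes species 1

Compare the nullcline intercepts: K1/α12 = 221/1.67 = 132 < K2 = 708; K2/α21 = 708/1.31 = 540 > K1 = 221.
Since the inequalities point opposite ways, species 2 can invade but species 1 cannot.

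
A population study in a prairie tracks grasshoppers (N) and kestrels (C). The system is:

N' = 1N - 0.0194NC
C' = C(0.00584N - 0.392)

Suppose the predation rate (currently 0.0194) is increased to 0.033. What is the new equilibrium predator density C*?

At the interior fixed point, setting dN/dt = 0 with N > 0 fixes C* = (prey growth rate)/(NC coefficient) — independent of the other coefficients.
With the change, C* = 1/0.033 = 30.3; it falls from 51.5.

C* ≈ 30.3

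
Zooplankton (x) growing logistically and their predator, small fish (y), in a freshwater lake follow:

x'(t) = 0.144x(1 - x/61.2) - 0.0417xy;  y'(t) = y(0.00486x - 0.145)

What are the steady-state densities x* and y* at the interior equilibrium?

From dy/dt = 0 with y > 0: 0.00486x* = 0.145, so x* = 29.8.
Substitute into dx/dt = 0: 0.144(1 - 29.8/61.2) = 0.0417y*.
The bracket is 0.512, giving y* = 0.0738/0.0417 = 1.77.

x* ≈ 29.8, y* ≈ 1.77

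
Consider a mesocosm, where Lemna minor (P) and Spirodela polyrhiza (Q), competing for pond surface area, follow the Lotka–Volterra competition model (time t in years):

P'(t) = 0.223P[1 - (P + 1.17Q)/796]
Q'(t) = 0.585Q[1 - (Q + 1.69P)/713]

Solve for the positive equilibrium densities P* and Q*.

P* ≈ 39.1, Q* ≈ 647

Setting both brackets to zero gives the nullclines P + 1.17Q = 796 and 1.69P + Q = 713.
Substituting Q = 713 - 1.69P into the first: P(1 - 1.17·1.69) = 796 - 1.17·713.
So P* = -38.2/-0.977 = 39.1, and then Q* = 713 - 1.69·39.1 = 647.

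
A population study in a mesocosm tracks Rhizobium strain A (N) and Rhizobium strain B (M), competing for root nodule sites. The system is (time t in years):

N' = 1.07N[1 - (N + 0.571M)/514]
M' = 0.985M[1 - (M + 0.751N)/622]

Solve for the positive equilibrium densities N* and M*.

N* ≈ 278, M* ≈ 413

Setting both brackets to zero gives the nullclines N + 0.571M = 514 and 0.751N + M = 622.
Substituting M = 622 - 0.751N into the first: N(1 - 0.571·0.751) = 514 - 0.571·622.
So N* = 159/0.571 = 278, and then M* = 622 - 0.751·278 = 413.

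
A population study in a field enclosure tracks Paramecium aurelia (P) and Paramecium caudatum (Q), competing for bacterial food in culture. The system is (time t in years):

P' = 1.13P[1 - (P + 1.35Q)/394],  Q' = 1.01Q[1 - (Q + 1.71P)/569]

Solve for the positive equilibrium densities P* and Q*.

P* ≈ 286, Q* ≈ 80

Setting both brackets to zero gives the nullclines P + 1.35Q = 394 and 1.71P + Q = 569.
Substituting Q = 569 - 1.71P into the first: P(1 - 1.35·1.71) = 394 - 1.35·569.
So P* = -374/-1.31 = 286, and then Q* = 569 - 1.71·286 = 80.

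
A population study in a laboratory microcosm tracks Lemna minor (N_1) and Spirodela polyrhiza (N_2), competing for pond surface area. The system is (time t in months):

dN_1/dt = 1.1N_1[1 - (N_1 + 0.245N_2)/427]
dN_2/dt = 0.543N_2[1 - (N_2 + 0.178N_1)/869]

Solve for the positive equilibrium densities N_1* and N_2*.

Setting both brackets to zero gives the nullclines N_1 + 0.245N_2 = 427 and 0.178N_1 + N_2 = 869.
Substituting N_2 = 869 - 0.178N_1 into the first: N_1(1 - 0.245·0.178) = 427 - 0.245·869.
So N_1* = 214/0.956 = 224, and then N_2* = 869 - 0.178·224 = 829.

N_1* ≈ 224, N_2* ≈ 829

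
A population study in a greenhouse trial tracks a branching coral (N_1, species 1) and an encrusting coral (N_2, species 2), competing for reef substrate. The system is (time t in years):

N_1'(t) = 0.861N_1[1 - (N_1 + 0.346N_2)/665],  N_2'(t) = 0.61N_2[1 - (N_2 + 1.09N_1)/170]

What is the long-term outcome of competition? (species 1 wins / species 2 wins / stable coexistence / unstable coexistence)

Compare the nullcline intercepts: K1/α12 = 665/0.346 = 1920 > K2 = 170; K2/α21 = 170/1.09 = 156 < K1 = 665.
Since the inequalities point opposite ways, species 1 can invade but species 2 cannot.

species 1 excludes species 2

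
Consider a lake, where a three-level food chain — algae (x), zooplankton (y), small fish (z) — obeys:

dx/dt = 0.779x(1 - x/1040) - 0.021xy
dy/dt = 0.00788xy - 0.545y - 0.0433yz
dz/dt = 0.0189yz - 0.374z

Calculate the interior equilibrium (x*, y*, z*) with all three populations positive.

From dz/dt = 0: 0.0189y* = 0.374, so y* = 19.8.
From dx/dt = 0: 0.779(1 - x*/1040) = 0.021·19.8, giving x* = 1040·(1 - 0.533) = 485.
From dy/dt = 0: 0.00788·485 - 0.545 = 0.0433z*, so z* = 3.28/0.0433 = 75.7.

x* ≈ 485, y* ≈ 19.8, z* ≈ 75.7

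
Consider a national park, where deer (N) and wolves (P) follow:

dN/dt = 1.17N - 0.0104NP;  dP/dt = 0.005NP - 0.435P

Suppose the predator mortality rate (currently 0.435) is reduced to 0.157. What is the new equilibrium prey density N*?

At the interior fixed point, setting dP/dt = 0 with P > 0 fixes N* = (predator death rate)/(NP coefficient) — independent of the other coefficients.
With the change, N* = 0.157/0.005 = 31.4; it falls from 87.

N* ≈ 31.4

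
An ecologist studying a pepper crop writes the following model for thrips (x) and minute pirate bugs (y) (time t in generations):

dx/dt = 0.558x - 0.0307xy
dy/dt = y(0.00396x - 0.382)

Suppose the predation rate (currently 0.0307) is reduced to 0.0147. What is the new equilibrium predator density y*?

y* ≈ 38

At the interior fixed point, setting dx/dt = 0 with x > 0 fixes y* = (prey growth rate)/(xy coefficient) — independent of the other coefficients.
With the change, y* = 0.558/0.0147 = 38; it rises from 18.2.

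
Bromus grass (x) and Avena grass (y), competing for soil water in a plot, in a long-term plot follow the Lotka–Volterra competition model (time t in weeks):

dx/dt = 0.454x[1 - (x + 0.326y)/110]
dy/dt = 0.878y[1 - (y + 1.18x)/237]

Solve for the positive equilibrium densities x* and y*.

Setting both brackets to zero gives the nullclines x + 0.326y = 110 and 1.18x + y = 237.
Substituting y = 237 - 1.18x into the first: x(1 - 0.326·1.18) = 110 - 0.326·237.
So x* = 32.7/0.615 = 53.2, and then y* = 237 - 1.18·53.2 = 174.

x* ≈ 53.2, y* ≈ 174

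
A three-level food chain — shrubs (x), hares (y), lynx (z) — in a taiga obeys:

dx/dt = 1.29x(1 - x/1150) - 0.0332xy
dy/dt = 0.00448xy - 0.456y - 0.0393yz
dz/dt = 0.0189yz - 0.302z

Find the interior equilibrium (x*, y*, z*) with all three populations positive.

From dz/dt = 0: 0.0189y* = 0.302, so y* = 16.
From dx/dt = 0: 1.29(1 - x*/1150) = 0.0332·16, giving x* = 1150·(1 - 0.411) = 677.
From dy/dt = 0: 0.00448·677 - 0.456 = 0.0393z*, so z* = 2.58/0.0393 = 65.6.

x* ≈ 677, y* ≈ 16, z* ≈ 65.6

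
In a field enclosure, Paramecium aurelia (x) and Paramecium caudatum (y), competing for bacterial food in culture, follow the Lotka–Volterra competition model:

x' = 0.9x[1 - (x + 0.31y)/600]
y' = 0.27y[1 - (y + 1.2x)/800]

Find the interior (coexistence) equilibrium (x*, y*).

Setting both brackets to zero gives the nullclines x + 0.31y = 600 and 1.2x + y = 800.
Substituting y = 800 - 1.2x into the first: x(1 - 0.31·1.2) = 600 - 0.31·800.
So x* = 352/0.628 = 561, and then y* = 800 - 1.2·561 = 127.

x* ≈ 561, y* ≈ 127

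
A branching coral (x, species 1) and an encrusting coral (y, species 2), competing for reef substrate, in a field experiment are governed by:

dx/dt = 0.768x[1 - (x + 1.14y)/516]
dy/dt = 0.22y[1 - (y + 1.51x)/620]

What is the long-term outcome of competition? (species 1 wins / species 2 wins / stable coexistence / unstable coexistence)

unstable coexistence (outcome depends on initial conditions)

Compare the nullcline intercepts: K1/α12 = 516/1.14 = 453 < K2 = 620; K2/α21 = 620/1.51 = 411 < K1 = 516.
Since both are reversed, neither can invade when rare; the interior point is a saddle.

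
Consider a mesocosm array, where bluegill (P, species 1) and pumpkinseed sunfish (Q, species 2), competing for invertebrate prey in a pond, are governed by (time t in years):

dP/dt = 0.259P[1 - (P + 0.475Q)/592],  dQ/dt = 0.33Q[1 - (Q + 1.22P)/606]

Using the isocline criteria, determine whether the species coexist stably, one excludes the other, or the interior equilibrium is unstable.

species 1 excludes species 2

Compare the nullcline intercepts: K1/α12 = 592/0.475 = 1250 > K2 = 606; K2/α21 = 606/1.22 = 497 < K1 = 592.
Since the inequalities point opposite ways, species 1 can invade but species 2 cannot.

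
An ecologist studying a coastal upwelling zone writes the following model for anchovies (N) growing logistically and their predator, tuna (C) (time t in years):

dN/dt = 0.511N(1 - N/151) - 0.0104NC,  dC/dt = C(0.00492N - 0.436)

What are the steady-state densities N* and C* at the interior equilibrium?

From dC/dt = 0 with C > 0: 0.00492N* = 0.436, so N* = 88.6.
Substitute into dN/dt = 0: 0.511(1 - 88.6/151) = 0.0104C*.
The bracket is 0.413, giving C* = 0.211/0.0104 = 20.3.

N* ≈ 88.6, C* ≈ 20.3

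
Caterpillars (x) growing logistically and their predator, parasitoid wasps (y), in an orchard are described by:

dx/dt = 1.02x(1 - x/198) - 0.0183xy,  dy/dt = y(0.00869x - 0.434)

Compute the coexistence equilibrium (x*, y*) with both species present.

From dy/dt = 0 with y > 0: 0.00869x* = 0.434, so x* = 49.9.
Substitute into dx/dt = 0: 1.02(1 - 49.9/198) = 0.0183y*.
The bracket is 0.748, giving y* = 0.763/0.0183 = 41.7.

x* ≈ 49.9, y* ≈ 41.7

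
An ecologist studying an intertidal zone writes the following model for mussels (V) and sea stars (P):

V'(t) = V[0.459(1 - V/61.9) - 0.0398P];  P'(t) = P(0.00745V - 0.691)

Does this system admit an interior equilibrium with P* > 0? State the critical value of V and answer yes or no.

The predator equation gives dP/dt > 0 only when V > 0.691/0.00745 = 92.8.
Without the predator, V → K = 61.9. Since 61.9 < 92.8, the predator cannot invade.

Threshold V = 92.8; K < 92.8, so no, the predator goes extinct.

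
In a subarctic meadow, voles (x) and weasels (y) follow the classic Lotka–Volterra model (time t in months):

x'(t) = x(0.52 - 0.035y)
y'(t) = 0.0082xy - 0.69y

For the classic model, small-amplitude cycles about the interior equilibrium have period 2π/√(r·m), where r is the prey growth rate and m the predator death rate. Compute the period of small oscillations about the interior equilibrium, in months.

Here r = 0.52 and m = 0.69, so r·m = 0.359.
ω = √0.359 = 0.599 per month, hence T = 2π/ω ≈ 10.5 months.

T ≈ 10.5 months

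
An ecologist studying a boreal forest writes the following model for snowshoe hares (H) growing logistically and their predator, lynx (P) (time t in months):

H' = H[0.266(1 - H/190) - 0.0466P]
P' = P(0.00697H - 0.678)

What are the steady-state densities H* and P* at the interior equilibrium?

From dP/dt = 0 with P > 0: 0.00697H* = 0.678, so H* = 97.3.
Substitute into dH/dt = 0: 0.266(1 - 97.3/190) = 0.0466P*.
The bracket is 0.488, giving P* = 0.13/0.0466 = 2.79.

H* ≈ 97.3, P* ≈ 2.79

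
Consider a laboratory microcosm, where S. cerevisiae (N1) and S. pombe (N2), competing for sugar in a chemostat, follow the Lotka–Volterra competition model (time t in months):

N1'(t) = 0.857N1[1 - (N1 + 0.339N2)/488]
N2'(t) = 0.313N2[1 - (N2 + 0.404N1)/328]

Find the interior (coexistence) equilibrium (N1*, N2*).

N1* ≈ 437, N2* ≈ 152

Setting both brackets to zero gives the nullclines N1 + 0.339N2 = 488 and 0.404N1 + N2 = 328.
Substituting N2 = 328 - 0.404N1 into the first: N1(1 - 0.339·0.404) = 488 - 0.339·328.
So N1* = 377/0.863 = 437, and then N2* = 328 - 0.404·437 = 152.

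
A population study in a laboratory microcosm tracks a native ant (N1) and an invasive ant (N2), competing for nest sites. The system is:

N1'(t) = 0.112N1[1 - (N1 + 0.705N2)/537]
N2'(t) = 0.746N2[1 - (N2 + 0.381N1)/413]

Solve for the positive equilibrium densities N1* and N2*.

N1* ≈ 336, N2* ≈ 285

Setting both brackets to zero gives the nullclines N1 + 0.705N2 = 537 and 0.381N1 + N2 = 413.
Substituting N2 = 413 - 0.381N1 into the first: N1(1 - 0.705·0.381) = 537 - 0.705·413.
So N1* = 246/0.731 = 336, and then N2* = 413 - 0.381·336 = 285.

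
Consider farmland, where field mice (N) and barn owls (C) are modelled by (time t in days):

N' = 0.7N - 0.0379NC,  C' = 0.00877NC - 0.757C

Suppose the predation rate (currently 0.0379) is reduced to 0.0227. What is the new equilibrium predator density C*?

At the interior fixed point, setting dN/dt = 0 with N > 0 fixes C* = (prey growth rate)/(NC coefficient) — independent of the other coefficients.
With the change, C* = 0.7/0.0227 = 30.8; it rises from 18.5.

C* ≈ 30.8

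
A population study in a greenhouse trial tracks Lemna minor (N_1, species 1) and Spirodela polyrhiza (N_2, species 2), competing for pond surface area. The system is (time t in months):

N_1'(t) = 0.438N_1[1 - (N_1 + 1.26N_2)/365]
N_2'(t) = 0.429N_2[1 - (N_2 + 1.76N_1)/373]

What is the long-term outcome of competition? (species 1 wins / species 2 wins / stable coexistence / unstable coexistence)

Compare the nullcline intercepts: K1/α12 = 365/1.26 = 290 < K2 = 373; K2/α21 = 373/1.76 = 212 < K1 = 365.
Since both are reversed, neither can invade when rare; the interior point is a saddle.

unstable coexistence (outcome depends on initial conditions)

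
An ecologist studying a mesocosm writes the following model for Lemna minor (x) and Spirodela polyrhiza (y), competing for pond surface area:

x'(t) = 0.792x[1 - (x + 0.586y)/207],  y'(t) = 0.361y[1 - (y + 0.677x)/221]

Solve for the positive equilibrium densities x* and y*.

Setting both brackets to zero gives the nullclines x + 0.586y = 207 and 0.677x + y = 221.
Substituting y = 221 - 0.677x into the first: x(1 - 0.586·0.677) = 207 - 0.586·221.
So x* = 77.5/0.603 = 128, and then y* = 221 - 0.677·128 = 134.

x* ≈ 128, y* ≈ 134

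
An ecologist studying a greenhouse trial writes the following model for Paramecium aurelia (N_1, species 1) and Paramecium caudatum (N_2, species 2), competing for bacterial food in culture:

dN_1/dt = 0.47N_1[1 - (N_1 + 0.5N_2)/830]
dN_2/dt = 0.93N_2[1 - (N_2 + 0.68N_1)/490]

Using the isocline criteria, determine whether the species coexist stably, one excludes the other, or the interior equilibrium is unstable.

Compare the nullcline intercepts: K1/α12 = 830/0.5 = 1660 > K2 = 490; K2/α21 = 490/0.68 = 721 < K1 = 830.
Since the inequalities point opposite ways, species 1 can invade but species 2 cannot.

species 1 excludes species 2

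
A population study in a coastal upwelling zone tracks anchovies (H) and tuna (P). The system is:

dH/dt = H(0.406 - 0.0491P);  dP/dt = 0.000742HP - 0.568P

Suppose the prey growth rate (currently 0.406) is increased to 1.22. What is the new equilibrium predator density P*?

P* ≈ 24.8

At the interior fixed point, setting dH/dt = 0 with H > 0 fixes P* = (prey growth rate)/(HP coefficient) — independent of the other coefficients.
With the change, P* = 1.22/0.0491 = 24.8; it rises from 8.27.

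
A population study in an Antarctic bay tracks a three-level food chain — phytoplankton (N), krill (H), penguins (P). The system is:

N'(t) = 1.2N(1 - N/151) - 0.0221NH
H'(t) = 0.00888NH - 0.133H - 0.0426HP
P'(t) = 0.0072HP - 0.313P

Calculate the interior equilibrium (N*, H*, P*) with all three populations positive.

N* ≈ 30.1, H* ≈ 43.5, P* ≈ 3.15

From dP/dt = 0: 0.0072H* = 0.313, so H* = 43.5.
From dN/dt = 0: 1.2(1 - N*/151) = 0.0221·43.5, giving N* = 151·(1 - 0.801) = 30.1.
From dH/dt = 0: 0.00888·30.1 - 0.133 = 0.0426P*, so P* = 0.134/0.0426 = 3.15.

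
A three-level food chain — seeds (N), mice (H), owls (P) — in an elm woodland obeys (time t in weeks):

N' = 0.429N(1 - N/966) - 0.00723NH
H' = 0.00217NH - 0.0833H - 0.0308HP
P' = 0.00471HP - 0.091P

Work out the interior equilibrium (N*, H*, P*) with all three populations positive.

From dP/dt = 0: 0.00471H* = 0.091, so H* = 19.3.
From dN/dt = 0: 0.429(1 - N*/966) = 0.00723·19.3, giving N* = 966·(1 - 0.326) = 651.
From dH/dt = 0: 0.00217·651 - 0.0833 = 0.0308P*, so P* = 1.33/0.0308 = 43.2.

N* ≈ 651, H* ≈ 19.3, P* ≈ 43.2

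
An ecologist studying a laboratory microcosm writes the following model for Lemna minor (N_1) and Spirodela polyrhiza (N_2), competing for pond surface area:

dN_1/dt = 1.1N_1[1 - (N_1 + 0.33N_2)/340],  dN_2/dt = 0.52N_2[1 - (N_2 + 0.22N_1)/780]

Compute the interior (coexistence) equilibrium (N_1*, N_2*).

N_1* ≈ 89.1, N_2* ≈ 760

Setting both brackets to zero gives the nullclines N_1 + 0.33N_2 = 340 and 0.22N_1 + N_2 = 780.
Substituting N_2 = 780 - 0.22N_1 into the first: N_1(1 - 0.33·0.22) = 340 - 0.33·780.
So N_1* = 82.6/0.927 = 89.1, and then N_2* = 780 - 0.22·89.1 = 760.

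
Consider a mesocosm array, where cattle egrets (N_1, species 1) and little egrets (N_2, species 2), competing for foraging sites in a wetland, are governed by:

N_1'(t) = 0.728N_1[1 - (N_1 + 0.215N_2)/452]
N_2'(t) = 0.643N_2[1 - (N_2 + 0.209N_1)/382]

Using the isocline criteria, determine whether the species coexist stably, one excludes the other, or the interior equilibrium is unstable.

Compare the nullcline intercepts: K1/α12 = 452/0.215 = 2100 > K2 = 382; K2/α21 = 382/0.209 = 1830 > K1 = 452.
Since both inequalities hold, each species can invade when rare, so the interior equilibrium is stable.

stable coexistence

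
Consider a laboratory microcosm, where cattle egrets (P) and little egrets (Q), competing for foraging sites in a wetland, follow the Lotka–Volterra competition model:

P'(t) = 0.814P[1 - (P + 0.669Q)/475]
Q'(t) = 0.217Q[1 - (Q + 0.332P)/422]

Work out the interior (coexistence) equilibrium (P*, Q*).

Setting both brackets to zero gives the nullclines P + 0.669Q = 475 and 0.332P + Q = 422.
Substituting Q = 422 - 0.332P into the first: P(1 - 0.669·0.332) = 475 - 0.669·422.
So P* = 193/0.778 = 248, and then Q* = 422 - 0.332·248 = 340.

P* ≈ 248, Q* ≈ 340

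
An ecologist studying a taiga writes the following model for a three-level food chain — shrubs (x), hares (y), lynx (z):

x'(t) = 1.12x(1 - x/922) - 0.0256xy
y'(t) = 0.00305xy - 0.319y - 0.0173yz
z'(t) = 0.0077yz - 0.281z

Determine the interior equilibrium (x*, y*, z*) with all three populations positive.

From dz/dt = 0: 0.0077y* = 0.281, so y* = 36.5.
From dx/dt = 0: 1.12(1 - x*/922) = 0.0256·36.5, giving x* = 922·(1 - 0.834) = 153.
From dy/dt = 0: 0.00305·153 - 0.319 = 0.0173z*, so z* = 0.147/0.0173 = 8.52.

x* ≈ 153, y* ≈ 36.5, z* ≈ 8.52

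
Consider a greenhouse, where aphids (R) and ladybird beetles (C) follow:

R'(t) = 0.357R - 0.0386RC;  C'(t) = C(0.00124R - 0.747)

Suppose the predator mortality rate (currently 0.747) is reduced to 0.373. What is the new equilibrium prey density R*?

R* ≈ 301

At the interior fixed point, setting dC/dt = 0 with C > 0 fixes R* = (predator death rate)/(RC coefficient) — independent of the other coefficients.
With the change, R* = 0.373/0.00124 = 301; it falls from 602.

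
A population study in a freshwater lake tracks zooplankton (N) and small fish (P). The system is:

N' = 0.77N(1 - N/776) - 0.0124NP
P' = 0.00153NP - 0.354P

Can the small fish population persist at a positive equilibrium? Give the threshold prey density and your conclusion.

Threshold N = 231; K > 231, so yes, the predator persists.

The predator equation gives dP/dt > 0 only when N > 0.354/0.00153 = 231.
Without the predator, N → K = 776. Since 776 > 231, the predator can invade and persist.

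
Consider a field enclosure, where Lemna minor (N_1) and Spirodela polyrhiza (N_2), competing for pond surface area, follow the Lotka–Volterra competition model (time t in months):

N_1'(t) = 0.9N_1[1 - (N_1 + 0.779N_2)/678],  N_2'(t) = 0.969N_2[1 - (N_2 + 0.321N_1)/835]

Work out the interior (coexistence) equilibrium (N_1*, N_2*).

N_1* ≈ 36.7, N_2* ≈ 823

Setting both brackets to zero gives the nullclines N_1 + 0.779N_2 = 678 and 0.321N_1 + N_2 = 835.
Substituting N_2 = 835 - 0.321N_1 into the first: N_1(1 - 0.779·0.321) = 678 - 0.779·835.
So N_1* = 27.5/0.75 = 36.7, and then N_2* = 835 - 0.321·36.7 = 823.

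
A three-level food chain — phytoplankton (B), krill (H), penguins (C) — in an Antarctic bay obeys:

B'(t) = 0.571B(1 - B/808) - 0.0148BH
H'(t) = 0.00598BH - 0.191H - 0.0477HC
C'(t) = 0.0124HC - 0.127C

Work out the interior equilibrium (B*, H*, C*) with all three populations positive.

B* ≈ 594, H* ≈ 10.2, C* ≈ 70.4

From dC/dt = 0: 0.0124H* = 0.127, so H* = 10.2.
From dB/dt = 0: 0.571(1 - B*/808) = 0.0148·10.2, giving B* = 808·(1 - 0.265) = 594.
From dH/dt = 0: 0.00598·594 - 0.191 = 0.0477C*, so C* = 3.36/0.0477 = 70.4.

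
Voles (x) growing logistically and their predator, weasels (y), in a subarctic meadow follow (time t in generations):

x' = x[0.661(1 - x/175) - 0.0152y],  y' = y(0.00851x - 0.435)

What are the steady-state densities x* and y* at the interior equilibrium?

x* ≈ 51.1, y* ≈ 30.8

From dy/dt = 0 with y > 0: 0.00851x* = 0.435, so x* = 51.1.
Substitute into dx/dt = 0: 0.661(1 - 51.1/175) = 0.0152y*.
The bracket is 0.708, giving y* = 0.468/0.0152 = 30.8.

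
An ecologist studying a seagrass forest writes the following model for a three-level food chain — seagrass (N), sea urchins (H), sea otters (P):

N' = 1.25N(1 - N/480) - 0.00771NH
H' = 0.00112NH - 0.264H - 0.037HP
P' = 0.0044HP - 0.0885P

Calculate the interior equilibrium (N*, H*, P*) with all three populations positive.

N* ≈ 420, H* ≈ 20.1, P* ≈ 5.59

From dP/dt = 0: 0.0044H* = 0.0885, so H* = 20.1.
From dN/dt = 0: 1.25(1 - N*/480) = 0.00771·20.1, giving N* = 480·(1 - 0.124) = 420.
From dH/dt = 0: 0.00112·420 - 0.264 = 0.037P*, so P* = 0.207/0.037 = 5.59.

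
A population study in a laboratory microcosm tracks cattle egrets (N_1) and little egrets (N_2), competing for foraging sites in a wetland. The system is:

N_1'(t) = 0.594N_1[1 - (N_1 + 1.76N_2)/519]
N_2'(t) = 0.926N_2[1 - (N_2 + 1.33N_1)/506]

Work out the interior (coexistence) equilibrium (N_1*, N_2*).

N_1* ≈ 277, N_2* ≈ 137

Setting both brackets to zero gives the nullclines N_1 + 1.76N_2 = 519 and 1.33N_1 + N_2 = 506.
Substituting N_2 = 506 - 1.33N_1 into the first: N_1(1 - 1.76·1.33) = 519 - 1.76·506.
So N_1* = -372/-1.34 = 277, and then N_2* = 506 - 1.33·277 = 137.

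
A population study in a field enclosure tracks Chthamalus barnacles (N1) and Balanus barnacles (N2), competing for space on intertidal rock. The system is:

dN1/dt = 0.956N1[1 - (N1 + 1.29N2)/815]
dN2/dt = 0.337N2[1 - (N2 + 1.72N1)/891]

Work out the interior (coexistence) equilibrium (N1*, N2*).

Setting both brackets to zero gives the nullclines N1 + 1.29N2 = 815 and 1.72N1 + N2 = 891.
Substituting N2 = 891 - 1.72N1 into the first: N1(1 - 1.29·1.72) = 815 - 1.29·891.
So N1* = -334/-1.22 = 274, and then N2* = 891 - 1.72·274 = 419.

N1* ≈ 274, N2* ≈ 419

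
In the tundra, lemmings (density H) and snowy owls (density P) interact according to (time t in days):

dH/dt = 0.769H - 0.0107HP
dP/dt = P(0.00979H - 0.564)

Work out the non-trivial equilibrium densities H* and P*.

H* ≈ 57.6, P* ≈ 71.9

Set dP/dt = 0 with P > 0: 0.00979H - 0.564 = 0, so H* = 0.564/0.00979 = 57.6.
Set dH/dt = 0 with H > 0: 0.769 - 0.0107P = 0, so P* = 0.769/0.0107 = 71.9.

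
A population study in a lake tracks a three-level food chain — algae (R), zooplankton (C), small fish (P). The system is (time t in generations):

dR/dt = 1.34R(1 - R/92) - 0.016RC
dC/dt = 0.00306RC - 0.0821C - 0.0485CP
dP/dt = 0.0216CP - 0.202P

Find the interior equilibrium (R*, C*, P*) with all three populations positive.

R* ≈ 81.7, C* ≈ 9.35, P* ≈ 3.46

From dP/dt = 0: 0.0216C* = 0.202, so C* = 9.35.
From dR/dt = 0: 1.34(1 - R*/92) = 0.016·9.35, giving R* = 92·(1 - 0.112) = 81.7.
From dC/dt = 0: 0.00306·81.7 - 0.0821 = 0.0485P*, so P* = 0.168/0.0485 = 3.46.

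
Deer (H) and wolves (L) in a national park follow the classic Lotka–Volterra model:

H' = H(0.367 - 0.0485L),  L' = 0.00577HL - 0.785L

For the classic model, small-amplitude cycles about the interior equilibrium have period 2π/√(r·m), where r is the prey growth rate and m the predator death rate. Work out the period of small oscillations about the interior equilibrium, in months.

T ≈ 11.7 months

Here r = 0.367 and m = 0.785, so r·m = 0.288.
ω = √0.288 = 0.537 per month, hence T = 2π/ω ≈ 11.7 months.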